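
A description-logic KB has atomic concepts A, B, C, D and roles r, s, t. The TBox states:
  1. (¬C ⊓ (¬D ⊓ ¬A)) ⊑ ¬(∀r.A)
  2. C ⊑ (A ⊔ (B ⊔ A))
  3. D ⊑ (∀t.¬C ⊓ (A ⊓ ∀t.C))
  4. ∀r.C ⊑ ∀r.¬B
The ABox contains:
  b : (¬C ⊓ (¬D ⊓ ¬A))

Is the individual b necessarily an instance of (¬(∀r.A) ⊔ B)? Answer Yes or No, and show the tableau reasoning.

1. b : (¬(∀r.A) ⊔ B)?  L(b) = {(¬C ⊓ (¬D ⊓ ¬A))} ∪ {(∀r.A ⊓ ¬B)}
   clash {A, ¬A} at an ∃-successor — b ∈ (¬(∀r.A) ⊔ B)
2. Hence b : (¬(∀r.A) ⊔ B): entailed.

Yes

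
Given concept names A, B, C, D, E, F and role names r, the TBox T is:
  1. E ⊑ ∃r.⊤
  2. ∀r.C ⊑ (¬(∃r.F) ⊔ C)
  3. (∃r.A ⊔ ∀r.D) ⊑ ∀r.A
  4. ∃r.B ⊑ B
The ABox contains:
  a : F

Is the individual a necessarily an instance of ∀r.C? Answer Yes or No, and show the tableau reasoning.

1. a : ∀r.C?  L(a) = {F} ∪ {∃r.¬C}
   open: L(a) ⊇ {F, ¬E, ∀r.¬A, ∀r.¬B, ∃r.¬C, …} (+ ∃-successors) — a ∉ ∀r.C possible
2. Hence a : ∀r.C: not entailed.

No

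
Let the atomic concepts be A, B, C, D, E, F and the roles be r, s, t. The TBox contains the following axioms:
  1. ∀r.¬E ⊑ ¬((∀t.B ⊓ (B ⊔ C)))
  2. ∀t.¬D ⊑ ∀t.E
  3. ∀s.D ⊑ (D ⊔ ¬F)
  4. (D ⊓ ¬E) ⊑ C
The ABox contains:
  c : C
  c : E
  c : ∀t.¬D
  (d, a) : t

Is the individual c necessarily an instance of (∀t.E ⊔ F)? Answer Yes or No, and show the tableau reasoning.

1. c : (∀t.E ⊔ F)?  L(c) = {C, E, ∀t.¬D} ∪ {(∃t.¬E ⊓ ¬F)}
   clash {C, ¬C} at c — c ∈ (∀t.E ⊔ F)
2. Hence c : (∀t.E ⊔ F): entailed.

Yes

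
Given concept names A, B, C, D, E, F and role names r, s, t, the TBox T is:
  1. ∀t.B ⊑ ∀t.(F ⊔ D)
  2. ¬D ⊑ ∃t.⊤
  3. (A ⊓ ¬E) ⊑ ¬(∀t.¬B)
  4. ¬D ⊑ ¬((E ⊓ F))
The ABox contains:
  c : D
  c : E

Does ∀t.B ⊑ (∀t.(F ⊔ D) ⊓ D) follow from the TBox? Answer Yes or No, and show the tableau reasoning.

1. ∀t.B ⊑ (∀t.(F ⊔ D) ⊓ D)  ⇔  (∀t.B ⊓ (∃t.(¬F ⊓ ¬D) ⊔ ¬D)) unsat w.r.t. T
   apply at x₀: ∀t.B⊑∀t.(F ⊔ D)
   open: L(x₀) ⊇ {¬A, ¬D, ¬E, ∀t.(F ⊔ D), ∀t.B, …} (+ ∃-successors)
2. Hence ∀t.B ⊑ (∀t.(F ⊔ D) ⊓ D): not entailed.

No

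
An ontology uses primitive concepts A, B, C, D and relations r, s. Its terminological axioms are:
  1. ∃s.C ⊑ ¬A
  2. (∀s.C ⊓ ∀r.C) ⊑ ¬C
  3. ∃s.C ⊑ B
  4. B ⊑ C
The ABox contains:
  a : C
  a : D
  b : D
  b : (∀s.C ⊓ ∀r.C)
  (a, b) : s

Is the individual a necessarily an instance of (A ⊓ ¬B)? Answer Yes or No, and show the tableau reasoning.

1. a : (A ⊓ ¬B)?  L(a) = {C, D} ∪ {(¬A ⊔ B)}
   open: L(a) ⊇ {C, D, ¬A, ∀s.¬C, ∃s.¬C} (+ ∃-successors) — a ∉ (A ⊓ ¬B) possible
2. Hence a : (A ⊓ ¬B): not entailed.

No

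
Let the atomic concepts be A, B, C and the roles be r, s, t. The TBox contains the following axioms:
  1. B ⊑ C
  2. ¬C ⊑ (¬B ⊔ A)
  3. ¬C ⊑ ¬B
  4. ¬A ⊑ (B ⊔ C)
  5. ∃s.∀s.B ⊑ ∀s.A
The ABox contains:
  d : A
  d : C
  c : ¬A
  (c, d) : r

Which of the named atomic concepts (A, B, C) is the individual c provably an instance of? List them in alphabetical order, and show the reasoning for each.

{C}

1. c : A?  L(c) = {¬A} ∪ {¬A}
   apply at c: ¬A⊑(B ⊔ C)
   open: L(c) ⊇ {B, C, ¬A, ∀s.∃s.¬B} — c ∉ A possible
2. c : B?  L(c) = {¬A} ∪ {¬B}
   apply at c: ¬A⊑(B ⊔ C)
   open: L(c) ⊇ {C, ¬A, ¬B, ∀s.∃s.¬B} — c ∉ B possible
3. c : C?  L(c) = {¬A} ∪ {¬C}
   clash {C, ¬C} at c — c ∈ C
4. Entailed for c: {C}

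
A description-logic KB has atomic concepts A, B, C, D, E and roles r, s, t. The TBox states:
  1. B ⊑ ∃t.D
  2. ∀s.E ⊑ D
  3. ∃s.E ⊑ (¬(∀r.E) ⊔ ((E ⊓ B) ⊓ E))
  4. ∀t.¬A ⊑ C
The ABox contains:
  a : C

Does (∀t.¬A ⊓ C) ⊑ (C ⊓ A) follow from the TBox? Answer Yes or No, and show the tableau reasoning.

1. (∀t.¬A ⊓ C) ⊑ (C ⊓ A)  ⇔  ((∀t.¬A ⊓ C) ⊓ (¬C ⊔ ¬A)) unsat w.r.t. T
   open: L(x₀) ⊇ {C, ¬A, ¬B, ∀s.¬E, ∀t.¬A, …} (+ ∃-successors)
2. Hence (∀t.¬A ⊓ C) ⊑ (C ⊓ A): not entailed.

No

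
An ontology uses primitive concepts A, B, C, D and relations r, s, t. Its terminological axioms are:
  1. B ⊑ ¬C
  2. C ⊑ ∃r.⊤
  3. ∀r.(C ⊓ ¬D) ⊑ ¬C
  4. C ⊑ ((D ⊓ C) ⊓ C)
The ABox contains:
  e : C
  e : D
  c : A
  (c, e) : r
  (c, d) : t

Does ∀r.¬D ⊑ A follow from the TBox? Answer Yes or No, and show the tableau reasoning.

No

1. ∀r.¬D ⊑ A  ⇔  (∀r.¬D ⊓ ¬A) unsat w.r.t. T
   open: L(x₀) ⊇ {¬A, ¬B, ¬C, ∀r.¬D}
2. Hence ∀r.¬D ⊑ A: not entailed.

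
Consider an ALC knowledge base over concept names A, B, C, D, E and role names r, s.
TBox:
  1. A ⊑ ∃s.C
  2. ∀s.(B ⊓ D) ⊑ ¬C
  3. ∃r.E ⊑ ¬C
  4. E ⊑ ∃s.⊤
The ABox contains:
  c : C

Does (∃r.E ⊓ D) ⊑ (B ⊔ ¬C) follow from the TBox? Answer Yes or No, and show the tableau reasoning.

1. (∃r.E ⊓ D) ⊑ (B ⊔ ¬C)  ⇔  ((∃r.E ⊓ D) ⊓ (¬B ⊓ C)) unsat w.r.t. T
   all branches close; clash {C, ¬C} at x₀
2. Hence (∃r.E ⊓ D) ⊑ (B ⊔ ¬C): entailed.

Yes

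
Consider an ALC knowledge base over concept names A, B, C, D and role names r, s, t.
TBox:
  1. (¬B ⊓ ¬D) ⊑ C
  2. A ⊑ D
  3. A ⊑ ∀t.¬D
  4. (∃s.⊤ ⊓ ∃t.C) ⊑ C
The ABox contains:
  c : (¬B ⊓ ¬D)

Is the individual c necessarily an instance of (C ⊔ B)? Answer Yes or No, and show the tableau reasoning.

1. c : (C ⊔ B)?  L(c) = {(¬B ⊓ ¬D)} ∪ {(¬C ⊓ ¬B)}
   clash {C, ¬C} at c — c ∈ (C ⊔ B)
2. Hence c : (C ⊔ B): entailed.

Yes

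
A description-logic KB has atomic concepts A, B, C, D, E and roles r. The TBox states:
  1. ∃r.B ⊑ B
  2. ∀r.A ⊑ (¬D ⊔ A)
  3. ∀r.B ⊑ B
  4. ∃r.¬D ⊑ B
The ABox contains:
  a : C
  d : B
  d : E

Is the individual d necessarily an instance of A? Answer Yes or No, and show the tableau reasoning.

No

1. d : A?  L(d) = {B, E} ∪ {¬A}
   open: L(d) ⊇ {B, E, ¬A, ∃r.¬A} (+ ∃-successors) — d ∉ A possible
2. Hence d : A: not entailed.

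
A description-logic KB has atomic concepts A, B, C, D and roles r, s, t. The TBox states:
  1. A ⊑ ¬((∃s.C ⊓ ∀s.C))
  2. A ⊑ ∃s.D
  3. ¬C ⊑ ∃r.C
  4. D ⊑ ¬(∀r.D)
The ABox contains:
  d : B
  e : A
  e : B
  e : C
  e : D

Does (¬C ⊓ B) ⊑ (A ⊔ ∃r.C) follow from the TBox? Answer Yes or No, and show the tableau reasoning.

Yes

1. (¬C ⊓ B) ⊑ (A ⊔ ∃r.C)  ⇔  ((¬C ⊓ B) ⊓ (¬A ⊓ ∀r.¬C)) unsat w.r.t. T
   all branches close; clash {C, ¬C} at an ∃-successor
2. Hence (¬C ⊓ B) ⊑ (A ⊔ ∃r.C): entailed.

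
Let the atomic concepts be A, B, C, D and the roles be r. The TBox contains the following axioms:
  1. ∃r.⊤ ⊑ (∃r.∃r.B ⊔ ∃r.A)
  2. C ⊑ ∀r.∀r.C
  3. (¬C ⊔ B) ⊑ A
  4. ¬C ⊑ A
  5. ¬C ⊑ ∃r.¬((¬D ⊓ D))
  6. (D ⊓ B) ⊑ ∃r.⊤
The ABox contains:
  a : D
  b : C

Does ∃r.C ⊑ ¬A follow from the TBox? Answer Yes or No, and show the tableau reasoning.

1. ∃r.C ⊑ ¬A  ⇔  (∃r.C ⊓ A) unsat w.r.t. T
   open: L(x₀) ⊇ {A, ¬C, ¬D, ∃r.(D ⊔ ¬D), ∃r.C, …} (+ ∃-successors)
2. Hence ∃r.C ⊑ ¬A: not entailed.

No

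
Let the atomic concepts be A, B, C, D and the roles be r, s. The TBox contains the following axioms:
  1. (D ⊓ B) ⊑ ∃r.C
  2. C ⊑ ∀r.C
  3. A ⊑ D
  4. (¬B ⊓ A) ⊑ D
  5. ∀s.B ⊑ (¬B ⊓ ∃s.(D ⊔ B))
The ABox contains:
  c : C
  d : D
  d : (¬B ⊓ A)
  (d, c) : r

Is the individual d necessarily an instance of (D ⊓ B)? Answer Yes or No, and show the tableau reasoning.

No

1. d : (D ⊓ B)?  L(d) = {D, (¬B ⊓ A)} ∪ {(¬D ⊔ ¬B)}
   open: L(d) ⊇ {A, D, ¬B, ¬C, ∃s.¬B} (+ ∃-successors) — d ∉ (D ⊓ B) possible
2. Hence d : (D ⊓ B): not entailed.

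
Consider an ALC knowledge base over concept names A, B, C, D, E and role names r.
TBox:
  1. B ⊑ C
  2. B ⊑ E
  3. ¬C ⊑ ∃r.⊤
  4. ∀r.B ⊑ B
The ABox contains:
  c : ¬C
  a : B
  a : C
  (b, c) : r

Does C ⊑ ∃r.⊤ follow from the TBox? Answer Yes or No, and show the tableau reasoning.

1. C ⊑ ∃r.⊤  ⇔  (C ⊓ ∀r.⊥) unsat w.r.t. T
   open: L(x₀) ⊇ {B, C, E, ∀r.⊥}
2. Hence C ⊑ ∃r.⊤: not entailed.

No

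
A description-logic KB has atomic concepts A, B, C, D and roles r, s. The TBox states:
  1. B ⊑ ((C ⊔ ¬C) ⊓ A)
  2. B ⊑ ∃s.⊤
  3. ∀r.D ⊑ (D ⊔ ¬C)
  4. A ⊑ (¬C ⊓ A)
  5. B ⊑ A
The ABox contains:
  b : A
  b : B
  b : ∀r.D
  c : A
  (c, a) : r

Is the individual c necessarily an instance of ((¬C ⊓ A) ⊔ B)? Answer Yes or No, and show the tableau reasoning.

1. c : ((¬C ⊓ A) ⊔ B)?  L(c) = {A} ∪ {((C ⊔ ¬A) ⊓ ¬B)}
   clash {A, ¬A} at c — c ∈ ((¬C ⊓ A) ⊔ B)
2. Hence c : ((¬C ⊓ A) ⊔ B): entailed.

Yes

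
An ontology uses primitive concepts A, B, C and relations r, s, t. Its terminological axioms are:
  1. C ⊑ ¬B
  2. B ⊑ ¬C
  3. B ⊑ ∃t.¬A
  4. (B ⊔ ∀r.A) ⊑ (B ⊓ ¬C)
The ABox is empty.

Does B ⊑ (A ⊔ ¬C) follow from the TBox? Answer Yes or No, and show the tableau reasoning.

Yes

1. B ⊑ (A ⊔ ¬C)  ⇔  (B ⊓ (¬A ⊓ C)) unsat w.r.t. T
   all branches close; clash {C, ¬C} at x₀
2. Hence B ⊑ (A ⊔ ¬C): entailed.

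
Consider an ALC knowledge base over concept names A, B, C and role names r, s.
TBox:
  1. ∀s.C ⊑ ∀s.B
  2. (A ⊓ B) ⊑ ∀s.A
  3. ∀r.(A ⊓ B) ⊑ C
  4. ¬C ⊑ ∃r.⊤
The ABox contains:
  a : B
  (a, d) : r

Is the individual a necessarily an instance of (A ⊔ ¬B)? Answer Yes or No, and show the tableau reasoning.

No

1. a : (A ⊔ ¬B)?  L(a) = {B} ∪ {(¬A ⊓ B)}
   open: L(a) ⊇ {B, C, ¬A, ∃s.¬C} (+ ∃-successors) — a ∉ (A ⊔ ¬B) possible
2. Hence a : (A ⊔ ¬B): not entailed.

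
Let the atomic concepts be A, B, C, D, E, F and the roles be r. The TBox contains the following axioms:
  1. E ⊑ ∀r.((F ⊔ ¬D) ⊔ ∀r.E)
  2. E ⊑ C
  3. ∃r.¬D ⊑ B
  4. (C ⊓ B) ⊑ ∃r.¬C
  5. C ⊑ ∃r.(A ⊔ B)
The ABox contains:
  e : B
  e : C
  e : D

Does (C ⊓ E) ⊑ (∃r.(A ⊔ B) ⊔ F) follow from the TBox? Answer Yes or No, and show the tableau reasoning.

1. (C ⊓ E) ⊑ (∃r.(A ⊔ B) ⊔ F)  ⇔  ((C ⊓ E) ⊓ (∀r.(¬A ⊓ ¬B) ⊓ ¬F)) unsat w.r.t. T
   all branches close; clash {B, ¬B} at an ∃-successor
2. Hence (C ⊓ E) ⊑ (∃r.(A ⊔ B) ⊔ F): entailed.

Yes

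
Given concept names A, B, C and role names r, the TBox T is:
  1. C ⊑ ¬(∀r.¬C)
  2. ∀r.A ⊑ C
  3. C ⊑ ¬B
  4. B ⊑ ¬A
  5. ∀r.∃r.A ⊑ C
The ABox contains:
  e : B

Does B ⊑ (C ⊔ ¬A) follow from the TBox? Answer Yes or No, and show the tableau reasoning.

1. B ⊑ (C ⊔ ¬A)  ⇔  (B ⊓ (¬C ⊓ A)) unsat w.r.t. T
   all branches close; clash {A, ¬A} at x₀
2. Hence B ⊑ (C ⊔ ¬A): entailed.

Yes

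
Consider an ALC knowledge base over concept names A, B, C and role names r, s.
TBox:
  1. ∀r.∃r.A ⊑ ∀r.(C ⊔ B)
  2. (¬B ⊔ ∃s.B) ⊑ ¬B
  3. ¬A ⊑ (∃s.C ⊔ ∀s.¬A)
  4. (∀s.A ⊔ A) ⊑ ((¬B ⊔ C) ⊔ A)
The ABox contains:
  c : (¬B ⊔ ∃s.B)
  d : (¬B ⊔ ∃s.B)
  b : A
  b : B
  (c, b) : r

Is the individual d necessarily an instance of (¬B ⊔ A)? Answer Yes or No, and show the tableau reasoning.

1. d : (¬B ⊔ A)?  L(d) = {(¬B ⊔ ∃s.B)} ∪ {(B ⊓ ¬A)}
   clash {B, ¬B} at d — d ∈ (¬B ⊔ A)
2. Hence d : (¬B ⊔ A): entailed.

Yes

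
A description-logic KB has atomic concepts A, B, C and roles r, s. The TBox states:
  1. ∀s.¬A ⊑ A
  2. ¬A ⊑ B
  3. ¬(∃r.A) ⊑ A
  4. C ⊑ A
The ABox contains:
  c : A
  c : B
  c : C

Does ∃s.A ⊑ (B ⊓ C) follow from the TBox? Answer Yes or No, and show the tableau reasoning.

No

1. ∃s.A ⊑ (B ⊓ C)  ⇔  (∃s.A ⊓ (¬B ⊔ ¬C)) unsat w.r.t. T
   open: L(x₀) ⊇ {A, ¬B, ∃s.A} (+ ∃-successors)
2. Hence ∃s.A ⊑ (B ⊓ C): not entailed.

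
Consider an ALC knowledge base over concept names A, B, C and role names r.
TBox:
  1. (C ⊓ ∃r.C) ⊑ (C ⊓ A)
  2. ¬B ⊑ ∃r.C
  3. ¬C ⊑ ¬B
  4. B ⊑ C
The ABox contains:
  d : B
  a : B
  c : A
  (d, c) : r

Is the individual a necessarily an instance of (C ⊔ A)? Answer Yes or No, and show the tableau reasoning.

1. a : (C ⊔ A)?  L(a) = {B} ∪ {(¬C ⊓ ¬A)}
   clash {B, ¬B} at a — a ∈ (C ⊔ A)
2. Hence a : (C ⊔ A): entailed.

Yes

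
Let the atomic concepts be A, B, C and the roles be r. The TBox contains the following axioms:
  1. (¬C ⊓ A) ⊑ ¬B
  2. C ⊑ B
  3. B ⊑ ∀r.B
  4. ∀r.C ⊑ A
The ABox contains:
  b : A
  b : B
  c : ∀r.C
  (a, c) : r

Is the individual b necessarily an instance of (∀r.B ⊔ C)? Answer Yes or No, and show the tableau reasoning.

Yes

1. b : (∀r.B ⊔ C)?  L(b) = {A, B} ∪ {(∃r.¬B ⊓ ¬C)}
   clash {B, ¬B} at b — b ∈ (∀r.B ⊔ C)
2. Hence b : (∀r.B ⊔ C): entailed.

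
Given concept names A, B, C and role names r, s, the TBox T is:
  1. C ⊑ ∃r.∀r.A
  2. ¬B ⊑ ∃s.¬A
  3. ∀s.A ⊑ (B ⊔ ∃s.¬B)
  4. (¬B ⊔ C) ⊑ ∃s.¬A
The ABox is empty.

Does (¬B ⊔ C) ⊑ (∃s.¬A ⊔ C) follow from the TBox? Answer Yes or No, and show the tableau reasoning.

Yes

1. (¬B ⊔ C) ⊑ (∃s.¬A ⊔ C)  ⇔  ((¬B ⊔ C) ⊓ (∀s.A ⊓ ¬C)) unsat w.r.t. T
   all branches close; clash {C, ¬C} at x₀
2. Hence (¬B ⊔ C) ⊑ (∃s.¬A ⊔ C): entailed.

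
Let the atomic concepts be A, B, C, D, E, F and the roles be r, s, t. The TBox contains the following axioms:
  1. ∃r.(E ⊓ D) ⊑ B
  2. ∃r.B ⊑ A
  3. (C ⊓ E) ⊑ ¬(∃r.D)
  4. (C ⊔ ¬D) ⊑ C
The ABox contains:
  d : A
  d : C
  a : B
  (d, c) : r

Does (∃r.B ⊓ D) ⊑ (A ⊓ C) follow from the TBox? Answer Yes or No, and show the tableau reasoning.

No

1. (∃r.B ⊓ D) ⊑ (A ⊓ C)  ⇔  ((∃r.B ⊓ D) ⊓ (¬A ⊔ ¬C)) unsat w.r.t. T
   apply at x₀: ∃r.B⊑A
   open: L(x₀) ⊇ {A, D, ¬C, ∀r.(¬E ⊔ ¬D), ∃r.B} (+ ∃-successors)
2. Hence (∃r.B ⊓ D) ⊑ (A ⊓ C): not entailed.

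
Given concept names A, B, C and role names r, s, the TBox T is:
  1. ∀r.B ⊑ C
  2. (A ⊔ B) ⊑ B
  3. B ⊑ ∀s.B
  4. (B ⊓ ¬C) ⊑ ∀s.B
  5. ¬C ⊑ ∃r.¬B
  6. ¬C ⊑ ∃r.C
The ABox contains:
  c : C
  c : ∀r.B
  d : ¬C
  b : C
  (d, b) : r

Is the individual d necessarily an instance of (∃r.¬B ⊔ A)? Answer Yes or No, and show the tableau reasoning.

1. d : (∃r.¬B ⊔ A)?  L(d) = {¬C} ∪ {(∀r.B ⊓ ¬A)}
   clash {B, ¬B} at an ∃-successor — d ∈ (∃r.¬B ⊔ A)
2. Hence d : (∃r.¬B ⊔ A): entailed.

Yes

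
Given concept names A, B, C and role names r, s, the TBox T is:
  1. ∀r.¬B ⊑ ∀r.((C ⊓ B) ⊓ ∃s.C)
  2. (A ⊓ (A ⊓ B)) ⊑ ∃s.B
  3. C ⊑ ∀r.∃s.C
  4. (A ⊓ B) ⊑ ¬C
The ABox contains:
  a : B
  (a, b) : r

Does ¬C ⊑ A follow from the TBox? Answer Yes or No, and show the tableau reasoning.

1. ¬C ⊑ A  ⇔  (¬C ⊓ ¬A) unsat w.r.t. T
   open: L(x₀) ⊇ {¬A, ¬C, ∃r.B} (+ ∃-successors)
2. Hence ¬C ⊑ A: not entailed.

No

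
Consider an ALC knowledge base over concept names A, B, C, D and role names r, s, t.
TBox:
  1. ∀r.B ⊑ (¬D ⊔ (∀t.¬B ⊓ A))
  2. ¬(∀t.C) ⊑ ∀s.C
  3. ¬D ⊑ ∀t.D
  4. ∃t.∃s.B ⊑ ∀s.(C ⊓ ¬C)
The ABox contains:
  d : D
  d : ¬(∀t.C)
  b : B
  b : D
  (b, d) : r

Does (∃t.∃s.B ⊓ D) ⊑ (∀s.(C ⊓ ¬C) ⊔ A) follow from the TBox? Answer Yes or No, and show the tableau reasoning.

Yes

1. (∃t.∃s.B ⊓ D) ⊑ (∀s.(C ⊓ ¬C) ⊔ A)  ⇔  ((∃t.∃s.B ⊓ D) ⊓ (∃s.(¬C ⊔ C) ⊓ ¬A)) unsat w.r.t. T
   all branches close; clash {A, ¬A} at x₀
2. Hence (∃t.∃s.B ⊓ D) ⊑ (∀s.(C ⊓ ¬C) ⊔ A): entailed.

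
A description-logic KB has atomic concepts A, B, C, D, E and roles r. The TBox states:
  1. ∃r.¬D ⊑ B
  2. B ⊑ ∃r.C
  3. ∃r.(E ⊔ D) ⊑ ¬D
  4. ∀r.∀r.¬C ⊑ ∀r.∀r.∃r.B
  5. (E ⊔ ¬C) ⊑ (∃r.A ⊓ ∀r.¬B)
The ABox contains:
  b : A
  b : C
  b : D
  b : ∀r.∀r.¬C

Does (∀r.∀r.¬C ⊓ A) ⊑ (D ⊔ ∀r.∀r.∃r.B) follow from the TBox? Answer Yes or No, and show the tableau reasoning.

1. (∀r.∀r.¬C ⊓ A) ⊑ (D ⊔ ∀r.∀r.∃r.B)  ⇔  ((∀r.∀r.¬C ⊓ A) ⊓ (¬D ⊓ ∃r.∃r.∀r.¬B)) unsat w.r.t. T
   all branches close; clash {B, ¬B} at an ∃-successor
2. Hence (∀r.∀r.¬C ⊓ A) ⊑ (D ⊔ ∀r.∀r.∃r.B): entailed.

Yes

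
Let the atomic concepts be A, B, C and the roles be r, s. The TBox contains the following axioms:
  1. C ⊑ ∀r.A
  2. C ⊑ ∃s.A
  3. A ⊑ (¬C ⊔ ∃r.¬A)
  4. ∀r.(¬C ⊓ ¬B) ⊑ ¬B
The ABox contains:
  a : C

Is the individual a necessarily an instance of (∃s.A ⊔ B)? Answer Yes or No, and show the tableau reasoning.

1. a : (∃s.A ⊔ B)?  L(a) = {C} ∪ {(∀s.¬A ⊓ ¬B)}
   clash {A, ¬A} at an ∃-successor — a ∈ (∃s.A ⊔ B)
2. Hence a : (∃s.A ⊔ B): entailed.

Yes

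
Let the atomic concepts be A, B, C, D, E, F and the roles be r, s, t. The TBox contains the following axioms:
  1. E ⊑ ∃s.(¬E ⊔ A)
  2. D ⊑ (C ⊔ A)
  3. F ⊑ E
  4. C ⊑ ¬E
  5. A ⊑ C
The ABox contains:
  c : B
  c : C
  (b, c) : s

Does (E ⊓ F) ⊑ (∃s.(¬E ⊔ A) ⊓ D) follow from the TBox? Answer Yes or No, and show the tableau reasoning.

No

1. (E ⊓ F) ⊑ (∃s.(¬E ⊔ A) ⊓ D)  ⇔  ((E ⊓ F) ⊓ (∀s.(E ⊓ ¬A) ⊔ ¬D)) unsat w.r.t. T
   apply at x₀: E⊑∃s.(¬E ⊔ A)
   open: L(x₀) ⊇ {E, F, ¬A, ¬C, ¬D, …} (+ ∃-successors)
2. Hence (E ⊓ F) ⊑ (∃s.(¬E ⊔ A) ⊓ D): not entailed.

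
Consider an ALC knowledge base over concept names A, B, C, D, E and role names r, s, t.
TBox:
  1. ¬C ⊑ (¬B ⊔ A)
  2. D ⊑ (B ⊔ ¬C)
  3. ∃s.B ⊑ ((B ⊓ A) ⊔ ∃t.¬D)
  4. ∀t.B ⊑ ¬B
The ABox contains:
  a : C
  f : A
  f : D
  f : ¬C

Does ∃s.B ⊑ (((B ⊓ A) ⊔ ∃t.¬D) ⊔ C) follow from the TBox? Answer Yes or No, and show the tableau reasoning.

1. ∃s.B ⊑ (((B ⊓ A) ⊔ ∃t.¬D) ⊔ C)  ⇔  (∃s.B ⊓ (((¬B ⊔ ¬A) ⊓ ∀t.D) ⊓ ¬C)) unsat w.r.t. T
   all branches close; clash {A, ¬A} at x₀
2. Hence ∃s.B ⊑ (((B ⊓ A) ⊔ ∃t.¬D) ⊔ C): entailed.

Yes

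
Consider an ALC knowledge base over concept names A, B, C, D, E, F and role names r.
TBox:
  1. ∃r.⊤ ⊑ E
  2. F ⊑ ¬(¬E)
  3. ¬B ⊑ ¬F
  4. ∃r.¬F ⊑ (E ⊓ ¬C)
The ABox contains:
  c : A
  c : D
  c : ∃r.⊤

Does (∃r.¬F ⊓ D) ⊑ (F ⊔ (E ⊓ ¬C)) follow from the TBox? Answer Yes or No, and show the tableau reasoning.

1. (∃r.¬F ⊓ D) ⊑ (F ⊔ (E ⊓ ¬C))  ⇔  ((∃r.¬F ⊓ D) ⊓ (¬F ⊓ (¬E ⊔ C))) unsat w.r.t. T
   all branches close; clash {C, ¬C} at x₀
2. Hence (∃r.¬F ⊓ D) ⊑ (F ⊔ (E ⊓ ¬C)): entailed.

Yes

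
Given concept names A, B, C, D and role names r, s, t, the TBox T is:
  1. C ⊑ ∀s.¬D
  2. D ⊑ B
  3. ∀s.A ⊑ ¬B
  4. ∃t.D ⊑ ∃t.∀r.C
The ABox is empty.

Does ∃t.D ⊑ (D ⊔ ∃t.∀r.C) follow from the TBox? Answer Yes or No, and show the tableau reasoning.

Yes

1. ∃t.D ⊑ (D ⊔ ∃t.∀r.C)  ⇔  (∃t.D ⊓ (¬D ⊓ ∀t.∃r.¬C)) unsat w.r.t. T
   all branches close; clash {B, ¬B} at an ∃-successor
2. Hence ∃t.D ⊑ (D ⊔ ∃t.∀r.C): entailed.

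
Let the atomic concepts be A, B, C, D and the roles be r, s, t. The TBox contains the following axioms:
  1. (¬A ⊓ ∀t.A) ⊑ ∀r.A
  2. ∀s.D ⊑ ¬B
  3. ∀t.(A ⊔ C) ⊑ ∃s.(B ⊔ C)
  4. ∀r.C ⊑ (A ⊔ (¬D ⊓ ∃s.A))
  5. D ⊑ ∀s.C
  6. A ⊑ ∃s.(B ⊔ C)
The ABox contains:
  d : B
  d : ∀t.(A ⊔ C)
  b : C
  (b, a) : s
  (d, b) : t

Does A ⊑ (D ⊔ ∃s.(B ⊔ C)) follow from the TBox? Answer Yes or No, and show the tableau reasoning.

Yes

1. A ⊑ (D ⊔ ∃s.(B ⊔ C))  ⇔  (A ⊓ (¬D ⊓ ∀s.(¬B ⊓ ¬C))) unsat w.r.t. T
   all branches close; clash {C, ¬C} at an ∃-successor
2. Hence A ⊑ (D ⊔ ∃s.(B ⊔ C)): entailed.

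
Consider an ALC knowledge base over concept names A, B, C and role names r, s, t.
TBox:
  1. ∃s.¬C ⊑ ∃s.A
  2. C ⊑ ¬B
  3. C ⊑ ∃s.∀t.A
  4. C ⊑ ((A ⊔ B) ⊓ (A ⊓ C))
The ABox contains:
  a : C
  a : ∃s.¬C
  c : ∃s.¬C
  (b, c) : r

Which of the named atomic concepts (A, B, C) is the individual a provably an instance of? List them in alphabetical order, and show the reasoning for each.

{A, C}

1. a : A?  L(a) = {C, ∃s.¬C} ∪ {¬A}
   clash {A, ¬A} at a — a ∈ A
2. a : B?  L(a) = {C, ∃s.¬C} ∪ {¬B}
   apply at a: ∃s.¬C⊑∃s.A; C⊑∃s.∀t.A; C⊑((A ⊔ B) ⊓ (A ⊓ C))
   open: L(a) ⊇ {A, C, ¬B, ∃s.A, ∃s.¬C, …} (+ ∃-successors) — a ∉ B possible
3. a : C?  L(a) = {C, ∃s.¬C} ∪ {¬C}
   clash {C, ¬C} at a — a ∈ C
4. Entailed for a: {A, C}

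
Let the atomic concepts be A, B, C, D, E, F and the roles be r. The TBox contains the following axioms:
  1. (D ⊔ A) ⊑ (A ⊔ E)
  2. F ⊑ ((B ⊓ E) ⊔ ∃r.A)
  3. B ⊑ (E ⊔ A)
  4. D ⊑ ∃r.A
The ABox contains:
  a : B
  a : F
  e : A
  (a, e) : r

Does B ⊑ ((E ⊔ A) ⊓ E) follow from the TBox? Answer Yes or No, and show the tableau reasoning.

No

1. B ⊑ ((E ⊔ A) ⊓ E)  ⇔  (B ⊓ ((¬E ⊓ ¬A) ⊔ ¬E)) unsat w.r.t. T
   apply at x₀: B⊑(E ⊔ A)
   open: L(x₀) ⊇ {A, B, ¬D, ¬E, ¬F}
2. Hence B ⊑ ((E ⊔ A) ⊓ E): not entailed.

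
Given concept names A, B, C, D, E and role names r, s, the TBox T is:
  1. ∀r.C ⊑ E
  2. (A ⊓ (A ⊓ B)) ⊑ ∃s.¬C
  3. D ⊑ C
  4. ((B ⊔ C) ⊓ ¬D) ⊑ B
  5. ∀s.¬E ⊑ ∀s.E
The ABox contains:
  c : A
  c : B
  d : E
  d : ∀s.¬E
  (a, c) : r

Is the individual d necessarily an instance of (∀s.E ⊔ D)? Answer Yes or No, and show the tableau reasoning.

Yes

1. d : (∀s.E ⊔ D)?  L(d) = {E, ∀s.¬E} ∪ {(∃s.¬E ⊓ ¬D)}
   clash {E, ¬E} at an ∃-successor — d ∈ (∀s.E ⊔ D)
2. Hence d : (∀s.E ⊔ D): entailed.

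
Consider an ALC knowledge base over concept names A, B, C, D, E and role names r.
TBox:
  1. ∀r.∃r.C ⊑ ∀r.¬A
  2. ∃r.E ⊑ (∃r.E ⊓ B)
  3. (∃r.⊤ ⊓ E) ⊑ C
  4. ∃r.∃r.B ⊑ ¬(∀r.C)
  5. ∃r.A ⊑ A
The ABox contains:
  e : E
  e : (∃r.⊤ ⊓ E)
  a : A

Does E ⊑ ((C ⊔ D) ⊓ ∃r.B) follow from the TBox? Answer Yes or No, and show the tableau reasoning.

1. E ⊑ ((C ⊔ D) ⊓ ∃r.B)  ⇔  (E ⊓ ((¬C ⊓ ¬D) ⊔ ∀r.¬B)) unsat w.r.t. T
   open: L(x₀) ⊇ {E, ¬C, ¬D, ∀r.¬A, ∀r.¬E, …}
2. Hence E ⊑ ((C ⊔ D) ⊓ ∃r.B): not entailed.

No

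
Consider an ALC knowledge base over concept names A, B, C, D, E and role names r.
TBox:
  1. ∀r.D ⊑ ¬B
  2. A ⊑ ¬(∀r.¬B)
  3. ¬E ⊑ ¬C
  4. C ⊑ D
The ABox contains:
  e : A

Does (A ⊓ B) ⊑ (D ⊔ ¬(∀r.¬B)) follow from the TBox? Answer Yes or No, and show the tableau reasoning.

Yes

1. (A ⊓ B) ⊑ (D ⊔ ¬(∀r.¬B))  ⇔  ((A ⊓ B) ⊓ (¬D ⊓ ∀r.¬B)) unsat w.r.t. T
   all branches close; clash {B, ¬B} at x₀
2. Hence (A ⊓ B) ⊑ (D ⊔ ¬(∀r.¬B)): entailed.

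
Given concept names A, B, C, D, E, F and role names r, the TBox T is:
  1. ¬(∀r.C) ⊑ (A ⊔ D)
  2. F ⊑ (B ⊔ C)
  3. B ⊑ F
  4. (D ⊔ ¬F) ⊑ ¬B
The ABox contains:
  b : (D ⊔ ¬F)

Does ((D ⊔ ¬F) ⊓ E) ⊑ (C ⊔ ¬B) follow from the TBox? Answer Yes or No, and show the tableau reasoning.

1. ((D ⊔ ¬F) ⊓ E) ⊑ (C ⊔ ¬B)  ⇔  (((D ⊔ ¬F) ⊓ E) ⊓ (¬C ⊓ B)) unsat w.r.t. T
   all branches close; clash {F, ¬F} at x₀
2. Hence ((D ⊔ ¬F) ⊓ E) ⊑ (C ⊔ ¬B): entailed.

Yes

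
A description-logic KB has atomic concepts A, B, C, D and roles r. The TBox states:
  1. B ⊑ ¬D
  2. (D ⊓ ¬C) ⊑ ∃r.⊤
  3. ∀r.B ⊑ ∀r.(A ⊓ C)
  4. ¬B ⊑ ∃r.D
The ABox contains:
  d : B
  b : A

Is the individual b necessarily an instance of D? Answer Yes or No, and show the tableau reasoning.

No

1. b : D?  L(b) = {A} ∪ {¬D}
   open: L(b) ⊇ {A, B, ¬D, ∃r.¬B} (+ ∃-successors) — b ∉ D possible
2. Hence b : D: not entailed.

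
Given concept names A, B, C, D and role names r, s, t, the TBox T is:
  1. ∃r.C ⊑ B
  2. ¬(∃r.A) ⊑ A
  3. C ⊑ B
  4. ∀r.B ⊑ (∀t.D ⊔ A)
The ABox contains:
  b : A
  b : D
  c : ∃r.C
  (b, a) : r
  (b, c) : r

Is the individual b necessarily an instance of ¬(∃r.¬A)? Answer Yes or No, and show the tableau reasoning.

1. b : ¬(∃r.¬A)?  L(b) = {A, D} ∪ {∃r.¬A}
   open: L(b) ⊇ {A, D, ¬C, ∀r.¬C, ∃r.¬A, …} (+ ∃-successors) — b ∉ ¬(∃r.¬A) possible
2. Hence b : ¬(∃r.¬A): not entailed.

No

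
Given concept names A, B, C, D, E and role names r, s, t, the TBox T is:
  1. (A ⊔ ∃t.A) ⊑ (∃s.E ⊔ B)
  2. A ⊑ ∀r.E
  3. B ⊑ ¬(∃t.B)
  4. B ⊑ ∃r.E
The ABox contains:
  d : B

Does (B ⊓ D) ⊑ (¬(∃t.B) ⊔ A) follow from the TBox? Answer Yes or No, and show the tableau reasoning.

1. (B ⊓ D) ⊑ (¬(∃t.B) ⊔ A)  ⇔  ((B ⊓ D) ⊓ (∃t.B ⊓ ¬A)) unsat w.r.t. T
   all branches close; clash {B, ¬B} at an ∃-successor
2. Hence (B ⊓ D) ⊑ (¬(∃t.B) ⊔ A): entailed.

Yes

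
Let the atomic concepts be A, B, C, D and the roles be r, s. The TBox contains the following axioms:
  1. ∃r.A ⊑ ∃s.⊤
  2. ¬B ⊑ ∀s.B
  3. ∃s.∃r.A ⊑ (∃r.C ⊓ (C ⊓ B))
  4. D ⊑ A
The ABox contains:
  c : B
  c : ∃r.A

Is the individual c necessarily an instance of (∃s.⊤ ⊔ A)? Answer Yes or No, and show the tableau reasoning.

Yes

1. c : (∃s.⊤ ⊔ A)?  L(c) = {B, ∃r.A} ∪ {(∀s.⊥ ⊓ ¬A)}
   clash {A, ¬A} at c — c ∈ (∃s.⊤ ⊔ A)
2. Hence c : (∃s.⊤ ⊔ A): entailed.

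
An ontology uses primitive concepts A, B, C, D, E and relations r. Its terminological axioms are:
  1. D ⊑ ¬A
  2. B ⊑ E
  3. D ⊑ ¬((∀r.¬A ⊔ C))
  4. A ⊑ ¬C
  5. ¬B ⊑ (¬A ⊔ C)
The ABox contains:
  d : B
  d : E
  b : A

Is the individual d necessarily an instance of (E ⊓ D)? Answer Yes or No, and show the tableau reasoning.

No

1. d : (E ⊓ D)?  L(d) = {B, E} ∪ {(¬E ⊔ ¬D)}
   open: L(d) ⊇ {B, E, ¬A, ¬D} — d ∉ (E ⊓ D) possible
2. Hence d : (E ⊓ D): not entailed.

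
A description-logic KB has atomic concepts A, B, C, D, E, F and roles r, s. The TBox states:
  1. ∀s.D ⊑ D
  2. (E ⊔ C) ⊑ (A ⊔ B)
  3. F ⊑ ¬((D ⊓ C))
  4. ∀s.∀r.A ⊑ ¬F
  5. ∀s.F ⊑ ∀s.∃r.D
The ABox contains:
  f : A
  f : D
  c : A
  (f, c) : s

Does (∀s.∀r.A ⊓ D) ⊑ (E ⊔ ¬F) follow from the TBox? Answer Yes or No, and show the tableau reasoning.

Yes

1. (∀s.∀r.A ⊓ D) ⊑ (E ⊔ ¬F)  ⇔  ((∀s.∀r.A ⊓ D) ⊓ (¬E ⊓ F)) unsat w.r.t. T
   all branches close; clash {F, ¬F} at x₀
2. Hence (∀s.∀r.A ⊓ D) ⊑ (E ⊔ ¬F): entailed.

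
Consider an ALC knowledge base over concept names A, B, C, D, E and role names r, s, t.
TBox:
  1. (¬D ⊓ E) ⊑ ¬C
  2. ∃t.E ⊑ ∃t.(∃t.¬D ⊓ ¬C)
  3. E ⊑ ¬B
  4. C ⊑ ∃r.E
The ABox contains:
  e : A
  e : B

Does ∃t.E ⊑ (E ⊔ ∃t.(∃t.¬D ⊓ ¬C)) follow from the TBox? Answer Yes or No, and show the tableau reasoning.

Yes

1. ∃t.E ⊑ (E ⊔ ∃t.(∃t.¬D ⊓ ¬C))  ⇔  (∃t.E ⊓ (¬E ⊓ ∀t.(∀t.D ⊔ C))) unsat w.r.t. T
   all branches close; clash {C, ¬C} at an ∃-successor
2. Hence ∃t.E ⊑ (E ⊔ ∃t.(∃t.¬D ⊓ ¬C)): entailed.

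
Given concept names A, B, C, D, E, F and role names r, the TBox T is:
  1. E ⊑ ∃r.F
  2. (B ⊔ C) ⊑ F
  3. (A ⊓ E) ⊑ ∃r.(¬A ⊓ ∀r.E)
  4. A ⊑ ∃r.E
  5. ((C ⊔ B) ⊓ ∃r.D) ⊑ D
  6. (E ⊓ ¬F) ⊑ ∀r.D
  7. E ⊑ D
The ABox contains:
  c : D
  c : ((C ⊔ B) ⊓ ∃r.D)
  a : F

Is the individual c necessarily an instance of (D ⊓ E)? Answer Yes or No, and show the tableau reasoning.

1. c : (D ⊓ E)?  L(c) = {D, ((C ⊔ B) ⊓ ∃r.D)} ∪ {(¬D ⊔ ¬E)}
   open: L(c) ⊇ {C, D, F, ¬A, ¬E, …} (+ ∃-successors) — c ∉ (D ⊓ E) possible
2. Hence c : (D ⊓ E): not entailed.

No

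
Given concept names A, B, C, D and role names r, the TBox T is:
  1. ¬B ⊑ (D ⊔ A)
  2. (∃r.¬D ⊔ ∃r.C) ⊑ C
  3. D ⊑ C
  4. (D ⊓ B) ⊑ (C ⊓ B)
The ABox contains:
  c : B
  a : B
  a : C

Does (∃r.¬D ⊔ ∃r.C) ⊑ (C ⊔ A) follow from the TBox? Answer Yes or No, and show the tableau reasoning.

Yes

1. (∃r.¬D ⊔ ∃r.C) ⊑ (C ⊔ A)  ⇔  ((∃r.¬D ⊔ ∃r.C) ⊓ (¬C ⊓ ¬A)) unsat w.r.t. T
   all branches close; clash {A, ¬A} at x₀
2. Hence (∃r.¬D ⊔ ∃r.C) ⊑ (C ⊔ A): entailed.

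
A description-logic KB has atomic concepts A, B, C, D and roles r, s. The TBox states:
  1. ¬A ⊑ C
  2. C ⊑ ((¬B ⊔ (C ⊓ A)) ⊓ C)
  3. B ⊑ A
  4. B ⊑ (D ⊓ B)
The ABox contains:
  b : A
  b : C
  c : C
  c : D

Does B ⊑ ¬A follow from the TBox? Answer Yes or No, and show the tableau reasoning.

1. B ⊑ ¬A  ⇔  (B ⊓ A) unsat w.r.t. T
   apply at x₀: B⊑(D ⊓ B)
   open: L(x₀) ⊇ {A, B, D, ¬C}
2. Hence B ⊑ ¬A: not entailed.

No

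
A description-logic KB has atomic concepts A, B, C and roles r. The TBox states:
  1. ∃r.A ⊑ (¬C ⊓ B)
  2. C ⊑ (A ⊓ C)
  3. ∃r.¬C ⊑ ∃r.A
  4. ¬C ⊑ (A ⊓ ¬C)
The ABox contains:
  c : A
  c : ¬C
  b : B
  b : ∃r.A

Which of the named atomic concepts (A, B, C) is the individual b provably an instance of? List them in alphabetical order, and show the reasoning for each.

1. b : A?  L(b) = {B, ∃r.A} ∪ {¬A}
   clash {A, ¬A} at b — b ∈ A
2. b : B?  L(b) = {B, ∃r.A} ∪ {¬B}
   clash {B, ¬B} at b — b ∈ B
3. b : C?  L(b) = {B, ∃r.A} ∪ {¬C}
   apply at b: ∃r.A⊑(¬C ⊓ B); ¬C⊑(A ⊓ ¬C)
   open: L(b) ⊇ {A, B, ¬C, ∃r.A} (+ ∃-successors) — b ∉ C possible
4. Entailed for b: {A, B}

{A, B}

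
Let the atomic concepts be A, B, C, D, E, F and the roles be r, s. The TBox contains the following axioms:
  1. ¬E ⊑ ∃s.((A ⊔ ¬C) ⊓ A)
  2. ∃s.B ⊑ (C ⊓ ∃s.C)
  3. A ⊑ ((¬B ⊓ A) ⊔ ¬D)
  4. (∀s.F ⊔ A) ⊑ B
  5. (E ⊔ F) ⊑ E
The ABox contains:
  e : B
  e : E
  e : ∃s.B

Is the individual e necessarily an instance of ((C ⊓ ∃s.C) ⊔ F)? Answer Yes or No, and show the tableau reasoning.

1. e : ((C ⊓ ∃s.C) ⊔ F)?  L(e) = {B, E, ∃s.B} ∪ {((¬C ⊔ ∀s.¬C) ⊓ ¬F)}
   clash {C, ¬C} at an ∃-successor — e ∈ ((C ⊓ ∃s.C) ⊔ F)
2. Hence e : ((C ⊓ ∃s.C) ⊔ F): entailed.

Yes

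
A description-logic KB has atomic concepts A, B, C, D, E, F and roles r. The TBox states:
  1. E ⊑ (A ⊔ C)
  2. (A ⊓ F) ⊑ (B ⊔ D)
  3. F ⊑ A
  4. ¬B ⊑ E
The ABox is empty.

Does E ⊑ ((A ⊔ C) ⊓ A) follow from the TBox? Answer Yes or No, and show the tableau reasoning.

No

1. E ⊑ ((A ⊔ C) ⊓ A)  ⇔  (E ⊓ ((¬A ⊓ ¬C) ⊔ ¬A)) unsat w.r.t. T
   apply at x₀: E⊑(A ⊔ C)
   open: L(x₀) ⊇ {C, E, ¬A, ¬F}
2. Hence E ⊑ ((A ⊔ C) ⊓ A): not entailed.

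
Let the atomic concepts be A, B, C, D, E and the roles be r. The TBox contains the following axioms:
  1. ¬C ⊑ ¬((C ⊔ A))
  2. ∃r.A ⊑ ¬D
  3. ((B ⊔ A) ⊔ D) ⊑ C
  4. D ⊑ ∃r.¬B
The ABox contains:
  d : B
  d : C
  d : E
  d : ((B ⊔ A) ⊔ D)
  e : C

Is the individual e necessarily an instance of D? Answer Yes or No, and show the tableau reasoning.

No

1. e : D?  L(e) = {C} ∪ {¬D}
   open: L(e) ⊇ {C, ¬D} — e ∉ D possible
2. Hence e : D: not entailed.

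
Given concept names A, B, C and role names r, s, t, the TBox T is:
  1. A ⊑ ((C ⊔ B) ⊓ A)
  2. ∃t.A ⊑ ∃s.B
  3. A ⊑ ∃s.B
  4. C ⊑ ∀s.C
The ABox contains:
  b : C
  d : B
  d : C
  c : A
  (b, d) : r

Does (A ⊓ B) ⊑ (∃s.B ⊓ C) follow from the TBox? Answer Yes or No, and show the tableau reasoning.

No

1. (A ⊓ B) ⊑ (∃s.B ⊓ C)  ⇔  ((A ⊓ B) ⊓ (∀s.¬B ⊔ ¬C)) unsat w.r.t. T
   apply at x₀: A⊑((C ⊔ B) ⊓ A); A⊑∃s.B
   open: L(x₀) ⊇ {A, B, ¬C, ∃s.B} (+ ∃-successors)
2. Hence (A ⊓ B) ⊑ (∃s.B ⊓ C): not entailed.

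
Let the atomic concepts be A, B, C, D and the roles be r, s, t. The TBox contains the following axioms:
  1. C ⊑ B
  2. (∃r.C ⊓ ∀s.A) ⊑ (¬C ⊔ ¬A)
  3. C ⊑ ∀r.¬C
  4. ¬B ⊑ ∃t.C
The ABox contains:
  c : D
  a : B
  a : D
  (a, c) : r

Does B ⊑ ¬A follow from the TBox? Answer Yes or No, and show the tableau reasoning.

No

1. B ⊑ ¬A  ⇔  (B ⊓ A) unsat w.r.t. T
   open: L(x₀) ⊇ {A, B, ¬C, ∀r.¬C}
2. Hence B ⊑ ¬A: not entailed.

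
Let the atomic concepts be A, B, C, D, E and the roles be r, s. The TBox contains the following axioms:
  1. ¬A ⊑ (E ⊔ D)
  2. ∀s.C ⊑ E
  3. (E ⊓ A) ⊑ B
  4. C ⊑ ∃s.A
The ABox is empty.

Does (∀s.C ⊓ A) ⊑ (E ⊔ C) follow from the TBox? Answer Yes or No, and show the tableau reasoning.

1. (∀s.C ⊓ A) ⊑ (E ⊔ C)  ⇔  ((∀s.C ⊓ A) ⊓ (¬E ⊓ ¬C)) unsat w.r.t. T
   all branches close; clash {E, ¬E} at x₀
2. Hence (∀s.C ⊓ A) ⊑ (E ⊔ C): entailed.

Yes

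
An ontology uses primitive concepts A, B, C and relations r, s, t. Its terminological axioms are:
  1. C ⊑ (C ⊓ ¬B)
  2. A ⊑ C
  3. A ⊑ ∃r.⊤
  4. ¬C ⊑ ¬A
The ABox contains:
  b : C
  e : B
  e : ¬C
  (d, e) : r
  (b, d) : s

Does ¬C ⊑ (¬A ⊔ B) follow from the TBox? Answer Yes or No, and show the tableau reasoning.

Yes

1. ¬C ⊑ (¬A ⊔ B)  ⇔  (¬C ⊓ (A ⊓ ¬B)) unsat w.r.t. T
   all branches close; clash {A, ¬A} at x₀
2. Hence ¬C ⊑ (¬A ⊔ B): entailed.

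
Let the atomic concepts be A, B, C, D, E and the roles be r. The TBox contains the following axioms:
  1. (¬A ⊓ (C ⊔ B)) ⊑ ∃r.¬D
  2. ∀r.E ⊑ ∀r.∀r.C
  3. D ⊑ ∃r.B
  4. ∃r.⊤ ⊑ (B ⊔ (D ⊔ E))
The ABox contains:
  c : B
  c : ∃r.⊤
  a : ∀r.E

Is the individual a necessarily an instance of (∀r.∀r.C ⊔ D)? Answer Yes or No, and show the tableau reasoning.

1. a : (∀r.∀r.C ⊔ D)?  L(a) = {∀r.E} ∪ {(∃r.∃r.¬C ⊓ ¬D)}
   clash {C, ¬C} at an ∃-successor — a ∈ (∀r.∀r.C ⊔ D)
2. Hence a : (∀r.∀r.C ⊔ D): entailed.

Yes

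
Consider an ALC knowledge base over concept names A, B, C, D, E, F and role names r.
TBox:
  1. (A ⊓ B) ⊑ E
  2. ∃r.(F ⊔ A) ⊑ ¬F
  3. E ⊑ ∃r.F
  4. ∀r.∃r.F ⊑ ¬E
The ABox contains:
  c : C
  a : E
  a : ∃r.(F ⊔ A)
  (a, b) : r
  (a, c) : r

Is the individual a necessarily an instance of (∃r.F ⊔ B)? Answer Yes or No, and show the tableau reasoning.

1. a : (∃r.F ⊔ B)?  L(a) = {E, ∃r.(F ⊔ A)} ∪ {(∀r.¬F ⊓ ¬B)}
   clash {E, ¬E} at a — a ∈ (∃r.F ⊔ B)
2. Hence a : (∃r.F ⊔ B): entailed.

Yes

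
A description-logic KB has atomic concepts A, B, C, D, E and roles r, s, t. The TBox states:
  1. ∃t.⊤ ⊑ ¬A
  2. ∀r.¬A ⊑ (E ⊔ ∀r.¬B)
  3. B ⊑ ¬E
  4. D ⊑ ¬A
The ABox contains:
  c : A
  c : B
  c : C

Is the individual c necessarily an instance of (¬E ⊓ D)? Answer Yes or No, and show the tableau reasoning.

1. c : (¬E ⊓ D)?  L(c) = {A, B, C} ∪ {(E ⊔ ¬D)}
   apply at c: B⊑¬E
   open: L(c) ⊇ {A, B, C, ¬D, ¬E, …} (+ ∃-successors) — c ∉ (¬E ⊓ D) possible
2. Hence c : (¬E ⊓ D): not entailed.

No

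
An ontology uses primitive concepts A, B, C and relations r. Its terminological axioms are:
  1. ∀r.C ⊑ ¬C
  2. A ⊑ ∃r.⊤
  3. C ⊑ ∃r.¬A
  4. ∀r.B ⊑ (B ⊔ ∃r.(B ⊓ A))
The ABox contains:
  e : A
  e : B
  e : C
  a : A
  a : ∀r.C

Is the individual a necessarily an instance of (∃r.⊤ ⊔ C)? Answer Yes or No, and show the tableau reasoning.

Yes

1. a : (∃r.⊤ ⊔ C)?  L(a) = {A, ∀r.C} ∪ {(∀r.⊥ ⊓ ¬C)}
   clash ⊥ at an ∃-successor — a ∈ (∃r.⊤ ⊔ C)
2. Hence a : (∃r.⊤ ⊔ C): entailed.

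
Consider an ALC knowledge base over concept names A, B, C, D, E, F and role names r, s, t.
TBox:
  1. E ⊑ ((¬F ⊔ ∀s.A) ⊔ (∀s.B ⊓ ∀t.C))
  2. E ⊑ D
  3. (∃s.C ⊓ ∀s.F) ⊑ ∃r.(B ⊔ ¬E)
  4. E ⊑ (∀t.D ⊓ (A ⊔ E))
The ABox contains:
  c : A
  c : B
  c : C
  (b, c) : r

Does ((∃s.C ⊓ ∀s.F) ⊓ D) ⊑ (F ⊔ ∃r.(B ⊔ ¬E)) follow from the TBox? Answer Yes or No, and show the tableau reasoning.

Yes

1. ((∃s.C ⊓ ∀s.F) ⊓ D) ⊑ (F ⊔ ∃r.(B ⊔ ¬E))  ⇔  (((∃s.C ⊓ ∀s.F) ⊓ D) ⊓ (¬F ⊓ ∀r.(¬B ⊓ E))) unsat w.r.t. T
   all branches close; clash {E, ¬E} at an ∃-successor
2. Hence ((∃s.C ⊓ ∀s.F) ⊓ D) ⊑ (F ⊔ ∃r.(B ⊔ ¬E)): entailed.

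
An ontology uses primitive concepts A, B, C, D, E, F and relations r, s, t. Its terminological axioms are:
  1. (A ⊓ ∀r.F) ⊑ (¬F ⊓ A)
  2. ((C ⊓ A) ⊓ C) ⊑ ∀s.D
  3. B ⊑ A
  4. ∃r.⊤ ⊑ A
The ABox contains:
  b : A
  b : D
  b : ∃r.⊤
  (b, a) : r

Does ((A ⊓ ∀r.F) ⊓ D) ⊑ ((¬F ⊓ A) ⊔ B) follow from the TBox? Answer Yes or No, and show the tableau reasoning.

Yes

1. ((A ⊓ ∀r.F) ⊓ D) ⊑ ((¬F ⊓ A) ⊔ B)  ⇔  (((A ⊓ ∀r.F) ⊓ D) ⊓ ((F ⊔ ¬A) ⊓ ¬B)) unsat w.r.t. T
   all branches close; clash {A, ¬A} at x₀
2. Hence ((A ⊓ ∀r.F) ⊓ D) ⊑ ((¬F ⊓ A) ⊔ B): entailed.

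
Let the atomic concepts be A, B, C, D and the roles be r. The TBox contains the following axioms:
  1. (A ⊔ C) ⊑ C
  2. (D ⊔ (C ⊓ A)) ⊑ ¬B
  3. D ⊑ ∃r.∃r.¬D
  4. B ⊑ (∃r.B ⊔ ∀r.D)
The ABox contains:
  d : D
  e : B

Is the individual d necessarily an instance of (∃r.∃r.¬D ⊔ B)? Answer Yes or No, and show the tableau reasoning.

Yes

1. d : (∃r.∃r.¬D ⊔ B)?  L(d) = {D} ∪ {(∀r.∀r.D ⊓ ¬B)}
   clash {D, ¬D} at an ∃-successor — d ∈ (∃r.∃r.¬D ⊔ B)
2. Hence d : (∃r.∃r.¬D ⊔ B): entailed.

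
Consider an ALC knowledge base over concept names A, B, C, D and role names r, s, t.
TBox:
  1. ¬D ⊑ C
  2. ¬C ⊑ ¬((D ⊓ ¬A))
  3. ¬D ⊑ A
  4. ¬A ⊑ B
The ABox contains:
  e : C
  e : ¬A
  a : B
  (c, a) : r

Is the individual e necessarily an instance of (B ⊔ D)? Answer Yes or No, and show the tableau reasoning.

1. e : (B ⊔ D)?  L(e) = {C, ¬A} ∪ {(¬B ⊓ ¬D)}
   clash {B, ¬B} at e — e ∈ (B ⊔ D)
2. Hence e : (B ⊔ D): entailed.

Yes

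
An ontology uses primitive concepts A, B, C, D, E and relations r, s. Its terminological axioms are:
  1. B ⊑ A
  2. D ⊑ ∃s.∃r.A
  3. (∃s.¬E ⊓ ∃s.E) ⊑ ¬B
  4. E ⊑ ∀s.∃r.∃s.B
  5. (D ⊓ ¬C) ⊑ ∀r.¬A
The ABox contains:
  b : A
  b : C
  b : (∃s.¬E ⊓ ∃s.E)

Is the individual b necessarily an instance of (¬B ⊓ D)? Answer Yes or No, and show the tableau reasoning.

1. b : (¬B ⊓ D)?  L(b) = {A, C, (∃s.¬E ⊓ ∃s.E)} ∪ {(B ⊔ ¬D)}
   apply at b: (∃s.¬E ⊓ ∃s.E)⊑¬B
   open: L(b) ⊇ {A, C, ¬B, ¬D, ¬E, …} (+ ∃-successors) — b ∉ (¬B ⊓ D) possible
2. Hence b : (¬B ⊓ D): not entailed.

No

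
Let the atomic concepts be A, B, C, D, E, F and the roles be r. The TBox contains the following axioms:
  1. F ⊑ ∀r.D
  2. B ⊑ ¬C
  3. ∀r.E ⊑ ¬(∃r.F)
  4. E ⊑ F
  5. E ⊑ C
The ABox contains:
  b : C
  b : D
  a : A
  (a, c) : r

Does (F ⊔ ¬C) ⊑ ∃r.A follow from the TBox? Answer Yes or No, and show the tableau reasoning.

1. (F ⊔ ¬C) ⊑ ∃r.A  ⇔  ((F ⊔ ¬C) ⊓ ∀r.¬A) unsat w.r.t. T
   open: L(x₀) ⊇ {F, ¬B, ¬E, ∀r.D, ∀r.¬A, …} (+ ∃-successors)
2. Hence (F ⊔ ¬C) ⊑ ∃r.A: not entailed.

No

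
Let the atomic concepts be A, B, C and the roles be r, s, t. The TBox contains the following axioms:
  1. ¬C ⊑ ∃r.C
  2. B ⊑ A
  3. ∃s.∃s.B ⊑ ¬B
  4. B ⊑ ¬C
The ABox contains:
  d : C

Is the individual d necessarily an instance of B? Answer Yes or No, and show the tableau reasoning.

No

1. d : B?  L(d) = {C} ∪ {¬B}
   open: L(d) ⊇ {C, ¬B} — d ∉ B possible
2. Hence d : B: not entailed.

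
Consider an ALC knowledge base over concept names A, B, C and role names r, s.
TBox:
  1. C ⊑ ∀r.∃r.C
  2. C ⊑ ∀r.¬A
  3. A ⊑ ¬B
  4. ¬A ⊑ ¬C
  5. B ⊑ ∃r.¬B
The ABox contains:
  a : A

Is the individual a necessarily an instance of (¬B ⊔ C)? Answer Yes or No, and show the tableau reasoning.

Yes

1. a : (¬B ⊔ C)?  L(a) = {A} ∪ {(B ⊓ ¬C)}
   clash {B, ¬B} at a — a ∈ (¬B ⊔ C)
2. Hence a : (¬B ⊔ C): entailed.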